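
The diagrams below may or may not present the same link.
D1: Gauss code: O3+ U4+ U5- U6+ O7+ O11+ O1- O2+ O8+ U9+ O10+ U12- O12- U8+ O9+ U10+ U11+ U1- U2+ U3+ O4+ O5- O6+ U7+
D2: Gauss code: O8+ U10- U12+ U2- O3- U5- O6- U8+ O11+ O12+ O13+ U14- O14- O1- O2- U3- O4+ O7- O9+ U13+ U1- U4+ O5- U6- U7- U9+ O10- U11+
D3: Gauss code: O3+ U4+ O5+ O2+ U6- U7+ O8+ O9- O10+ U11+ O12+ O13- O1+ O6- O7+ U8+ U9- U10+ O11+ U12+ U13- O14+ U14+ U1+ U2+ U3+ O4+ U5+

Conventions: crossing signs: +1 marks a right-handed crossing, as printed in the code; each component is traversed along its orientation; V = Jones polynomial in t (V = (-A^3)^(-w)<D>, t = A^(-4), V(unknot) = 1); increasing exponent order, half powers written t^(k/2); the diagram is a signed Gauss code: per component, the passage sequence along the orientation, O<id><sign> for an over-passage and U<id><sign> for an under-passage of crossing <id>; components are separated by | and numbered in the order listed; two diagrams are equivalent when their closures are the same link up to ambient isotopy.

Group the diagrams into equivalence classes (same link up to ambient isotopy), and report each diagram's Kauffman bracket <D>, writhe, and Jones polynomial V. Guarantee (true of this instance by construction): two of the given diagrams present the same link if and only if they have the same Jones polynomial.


equivalence classes: {D1, D3} | {D2}
D1 (bracket A^-14 - 2A^-10 + A^-6 - 2A^-2 + 2A^2 + A^10; 12 crossings at w = +6): V = t^2 + 2t^4 - 2t^5 + t^6 - 2t^7 + t^8
D2 (bracket A^-10 - A^-6 + 2A^-2 - 2A^2 + 2A^6 - 2A^10 + A^14; 14 crossings at w = -2): V = t^-5 - 2t^-4 + 2t^-3 - 2t^-2 + 2t^-1 - 1 + t
V(D3) = t^2 + 2t^4 - 2t^5 + t^6 - 2t^7 + t^8  (w +8, c 14, <D> = A^-8 - 2A^-4 + 1 - 2A^4 + 2A^8 + A^16)
observation: 2 values of V(t) split the 3 diagrams


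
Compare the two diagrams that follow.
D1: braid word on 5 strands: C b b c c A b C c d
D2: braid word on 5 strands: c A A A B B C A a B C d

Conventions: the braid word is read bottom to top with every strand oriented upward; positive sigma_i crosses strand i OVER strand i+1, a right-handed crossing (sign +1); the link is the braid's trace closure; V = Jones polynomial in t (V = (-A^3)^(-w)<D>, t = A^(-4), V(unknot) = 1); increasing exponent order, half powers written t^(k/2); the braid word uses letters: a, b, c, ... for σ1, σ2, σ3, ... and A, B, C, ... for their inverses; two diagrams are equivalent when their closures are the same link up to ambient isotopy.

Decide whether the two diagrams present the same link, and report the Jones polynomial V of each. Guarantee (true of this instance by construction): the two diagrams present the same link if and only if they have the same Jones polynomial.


equivalent: no
V(D1) = t - t^2 + 2t^3 - t^4 + t^5 - t^6  (w +4, c 10, <D> = -A^-12 + A^-8 - A^-4 + 2 - A^4 + A^8)
D2 (bracket A^-10 + 2A^-2 - 2A^2 + A^6 - 2A^10 + A^14; 12 crossings at w = -6): V = t^-8 - 2t^-7 + t^-6 - 2t^-5 + 2t^-4 + t^-2
why: comparing 2 Jones polynomials yields 2 groups


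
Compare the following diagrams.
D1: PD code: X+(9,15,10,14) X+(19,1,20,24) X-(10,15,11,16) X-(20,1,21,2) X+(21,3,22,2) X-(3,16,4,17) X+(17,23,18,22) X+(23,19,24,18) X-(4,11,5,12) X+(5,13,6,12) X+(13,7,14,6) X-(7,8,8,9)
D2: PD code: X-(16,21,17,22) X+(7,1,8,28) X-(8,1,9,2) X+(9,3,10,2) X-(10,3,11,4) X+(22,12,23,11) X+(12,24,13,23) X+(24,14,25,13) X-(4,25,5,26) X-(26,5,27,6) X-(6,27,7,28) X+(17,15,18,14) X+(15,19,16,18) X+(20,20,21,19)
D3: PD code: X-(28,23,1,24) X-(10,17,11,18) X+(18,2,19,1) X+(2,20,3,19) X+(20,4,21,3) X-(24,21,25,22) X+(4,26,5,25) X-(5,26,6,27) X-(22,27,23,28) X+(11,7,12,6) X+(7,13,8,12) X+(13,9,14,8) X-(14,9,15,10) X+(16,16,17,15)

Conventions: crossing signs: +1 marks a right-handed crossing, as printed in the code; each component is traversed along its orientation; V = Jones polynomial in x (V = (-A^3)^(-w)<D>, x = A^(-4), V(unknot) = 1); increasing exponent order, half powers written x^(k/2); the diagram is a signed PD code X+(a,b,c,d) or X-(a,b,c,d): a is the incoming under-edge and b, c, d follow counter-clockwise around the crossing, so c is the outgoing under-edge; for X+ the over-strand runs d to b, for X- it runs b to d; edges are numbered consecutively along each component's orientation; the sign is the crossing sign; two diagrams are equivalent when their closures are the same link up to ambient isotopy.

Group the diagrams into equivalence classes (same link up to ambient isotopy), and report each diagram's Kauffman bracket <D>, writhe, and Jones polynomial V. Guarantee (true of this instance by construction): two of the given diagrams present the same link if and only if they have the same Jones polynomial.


classes: {D1} | {D2, D3}
V(D1) = x + x^3 - x^4  [12 crossings, <D> = -A^-10 + A^-6 + A^2, w = +2]
V(D2) = -x^-3 + x^-2 - x^-1 + 3 - x + x^2 - x^3  [14 crossings, <D> = -A^-6 + A^-2 - A^2 + 3A^6 - A^10 + A^14 - A^18, w = +2]
V(D3) = -x^-3 + x^-2 - x^-1 + 3 - x + x^2 - x^3  (w +2, c 14, <D> = -A^-6 + A^-2 - A^2 + 3A^6 - A^10 + A^14 - A^18)
insight: V(x) takes 2 values over 3 diagrams, fixing the grouping


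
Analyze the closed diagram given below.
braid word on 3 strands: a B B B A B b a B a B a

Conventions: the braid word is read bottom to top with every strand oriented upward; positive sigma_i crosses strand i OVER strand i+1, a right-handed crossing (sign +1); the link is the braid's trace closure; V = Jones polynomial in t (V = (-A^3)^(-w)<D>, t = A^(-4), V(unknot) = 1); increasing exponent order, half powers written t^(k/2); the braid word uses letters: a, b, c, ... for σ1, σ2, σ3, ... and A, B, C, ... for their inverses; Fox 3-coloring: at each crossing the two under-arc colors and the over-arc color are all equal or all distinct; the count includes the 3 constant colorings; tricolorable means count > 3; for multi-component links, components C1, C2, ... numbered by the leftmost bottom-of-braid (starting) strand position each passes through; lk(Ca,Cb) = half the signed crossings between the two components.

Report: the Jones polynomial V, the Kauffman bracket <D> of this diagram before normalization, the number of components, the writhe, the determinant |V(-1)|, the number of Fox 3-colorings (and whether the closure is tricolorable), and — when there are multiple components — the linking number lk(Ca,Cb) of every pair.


V = -t^-6 + 2t^-5 - 3t^-4 + 4t^-3 - 4t^-2 + 4t^-1 - 2 + 2t - t^2
<D> = -A^-14 + 2A^-10 - 2A^-6 + 4A^-2 - 4A^2 + 4A^6 - 3A^10 + 2A^14 - A^18 (w = -2)
1 component over 12 crossings, w = -2
3 Fox colorings among 3^12, |V(-1)| = 23: not tricolorable
why: w = -2 (over 12 crossings) is diagram-only; (-A^3)^(2) removes it from V


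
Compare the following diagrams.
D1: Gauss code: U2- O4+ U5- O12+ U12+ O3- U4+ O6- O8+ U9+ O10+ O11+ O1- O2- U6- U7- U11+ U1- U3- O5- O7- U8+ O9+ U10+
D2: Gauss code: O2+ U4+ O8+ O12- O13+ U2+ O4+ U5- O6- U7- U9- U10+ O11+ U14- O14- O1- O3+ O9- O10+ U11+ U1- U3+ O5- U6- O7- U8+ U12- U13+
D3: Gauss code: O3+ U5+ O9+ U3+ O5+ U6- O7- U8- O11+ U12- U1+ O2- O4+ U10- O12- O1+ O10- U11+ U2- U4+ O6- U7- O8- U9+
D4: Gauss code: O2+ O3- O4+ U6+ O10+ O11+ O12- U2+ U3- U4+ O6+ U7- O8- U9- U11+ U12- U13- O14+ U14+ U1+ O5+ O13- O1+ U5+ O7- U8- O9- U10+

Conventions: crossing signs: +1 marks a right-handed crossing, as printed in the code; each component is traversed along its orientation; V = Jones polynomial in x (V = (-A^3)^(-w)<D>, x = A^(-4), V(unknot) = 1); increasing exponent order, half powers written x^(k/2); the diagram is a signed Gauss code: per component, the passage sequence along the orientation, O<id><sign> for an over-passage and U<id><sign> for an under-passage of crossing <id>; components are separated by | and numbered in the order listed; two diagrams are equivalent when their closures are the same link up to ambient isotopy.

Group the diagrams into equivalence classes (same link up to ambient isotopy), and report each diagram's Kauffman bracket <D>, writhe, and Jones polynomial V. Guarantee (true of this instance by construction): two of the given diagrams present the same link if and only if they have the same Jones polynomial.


classes: {D1} | {D2, D3, D4}
V(D1) = x^-2 - x^-1 + 1 - x + x^2  [12 crossings, <D> = A^-8 - A^-4 + 1 - A^4 + A^8, w = 0]
V(D2) = -x^-3 + x^-2 - x^-1 + 3 - x + x^2 - x^3  [14 crossings, <D> = -A^-12 + A^-8 - A^-4 + 3 - A^4 + A^8 - A^12, w = 0]
V(D3) = -x^-3 + x^-2 - x^-1 + 3 - x + x^2 - x^3  [12 crossings, <D> = -A^-12 + A^-8 - A^-4 + 3 - A^4 + A^8 - A^12, w = 0]
D4 (bracket -A^-6 + A^-2 - A^2 + 3A^6 - A^10 + A^14 - A^18; 14 crossings at w = +2): V = -x^-3 + x^-2 - x^-1 + 3 - x + x^2 - x^3
insight: comparing 4 Jones polynomials yields 2 groups


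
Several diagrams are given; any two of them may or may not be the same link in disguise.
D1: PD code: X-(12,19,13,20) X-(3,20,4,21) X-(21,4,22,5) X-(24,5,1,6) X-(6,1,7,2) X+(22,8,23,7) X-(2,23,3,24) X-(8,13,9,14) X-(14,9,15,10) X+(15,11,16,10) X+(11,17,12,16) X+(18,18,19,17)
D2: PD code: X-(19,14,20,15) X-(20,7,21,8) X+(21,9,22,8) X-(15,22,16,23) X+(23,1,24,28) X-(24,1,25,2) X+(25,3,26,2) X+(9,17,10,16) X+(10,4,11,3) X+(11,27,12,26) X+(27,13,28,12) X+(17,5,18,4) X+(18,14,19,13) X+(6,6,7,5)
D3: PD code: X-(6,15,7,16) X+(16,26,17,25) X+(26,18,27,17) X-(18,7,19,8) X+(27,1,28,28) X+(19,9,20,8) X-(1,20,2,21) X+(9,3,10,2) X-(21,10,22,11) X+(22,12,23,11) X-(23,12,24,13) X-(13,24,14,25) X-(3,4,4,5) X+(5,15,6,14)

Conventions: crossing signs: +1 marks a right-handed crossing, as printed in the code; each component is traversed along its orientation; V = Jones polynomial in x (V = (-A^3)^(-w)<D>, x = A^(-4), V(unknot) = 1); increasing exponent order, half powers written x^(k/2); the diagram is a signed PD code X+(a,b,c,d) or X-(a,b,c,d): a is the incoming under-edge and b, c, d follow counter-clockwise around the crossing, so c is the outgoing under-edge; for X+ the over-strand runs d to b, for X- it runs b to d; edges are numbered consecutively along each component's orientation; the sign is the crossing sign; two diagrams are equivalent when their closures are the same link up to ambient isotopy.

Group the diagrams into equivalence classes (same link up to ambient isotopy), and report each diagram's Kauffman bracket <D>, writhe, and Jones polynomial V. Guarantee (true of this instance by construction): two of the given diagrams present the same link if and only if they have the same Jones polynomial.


classes: {D1} | {D2} | {D3}
V(D1) = -x^-6 + x^-5 - x^-4 + 2x^-3 - x^-2 + x^-1  [12 crossings, <D> = A^-8 - A^-4 + 2 - A^4 + A^8 - A^12, w = -4]
V(D2) = x - x^2 + 2x^3 - x^4 + x^5 - x^6  [14 crossings, <D> = -A^-6 + A^-2 - A^2 + 2A^6 - A^10 + A^14, w = +6]
V(D3) = 1  (w 0, c 14, <D> = 1)
insight: V(x) takes 3 values over 3 diagrams, fixing the grouping


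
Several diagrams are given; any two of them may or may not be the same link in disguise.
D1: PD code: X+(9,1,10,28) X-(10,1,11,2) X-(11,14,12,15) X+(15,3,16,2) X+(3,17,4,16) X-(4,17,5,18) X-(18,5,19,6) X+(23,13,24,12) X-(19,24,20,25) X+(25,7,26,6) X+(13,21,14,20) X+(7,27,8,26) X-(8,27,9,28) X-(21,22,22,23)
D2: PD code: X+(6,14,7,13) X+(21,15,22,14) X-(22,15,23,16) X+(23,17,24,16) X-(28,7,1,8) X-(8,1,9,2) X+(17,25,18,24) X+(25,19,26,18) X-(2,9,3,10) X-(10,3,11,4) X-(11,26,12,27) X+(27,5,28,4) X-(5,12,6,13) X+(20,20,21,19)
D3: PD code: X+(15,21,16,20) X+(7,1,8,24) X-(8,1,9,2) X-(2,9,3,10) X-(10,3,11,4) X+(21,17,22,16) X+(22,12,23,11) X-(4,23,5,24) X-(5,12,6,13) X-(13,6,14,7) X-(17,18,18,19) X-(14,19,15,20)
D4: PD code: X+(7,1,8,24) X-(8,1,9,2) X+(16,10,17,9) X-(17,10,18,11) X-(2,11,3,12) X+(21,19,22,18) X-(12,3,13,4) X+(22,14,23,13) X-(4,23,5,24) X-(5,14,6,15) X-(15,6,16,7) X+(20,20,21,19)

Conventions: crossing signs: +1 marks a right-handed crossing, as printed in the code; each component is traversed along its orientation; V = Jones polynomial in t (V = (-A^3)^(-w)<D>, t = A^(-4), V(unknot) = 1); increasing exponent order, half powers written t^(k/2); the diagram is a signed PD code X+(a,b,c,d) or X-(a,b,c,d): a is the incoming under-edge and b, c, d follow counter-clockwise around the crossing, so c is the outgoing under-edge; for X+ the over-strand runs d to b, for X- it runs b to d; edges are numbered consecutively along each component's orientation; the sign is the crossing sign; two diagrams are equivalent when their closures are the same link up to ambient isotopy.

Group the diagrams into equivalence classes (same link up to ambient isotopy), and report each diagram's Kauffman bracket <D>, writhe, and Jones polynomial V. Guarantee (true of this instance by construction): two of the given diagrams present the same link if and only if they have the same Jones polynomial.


equivalence classes: {D1} | {D2} | {D3, D4}
D1 (bracket A^-8 - A^-4 + 1 - A^4 + A^8; 14 crossings at w = 0): V = t^-2 - t^-1 + 1 - t + t^2
V(D2) = -t^-3 + t^-2 - t^-1 + 3 - t + t^2 - t^3  [14 crossings, <D> = -A^-12 + A^-8 - A^-4 + 3 - A^4 + A^8 - A^12, w = 0]
V(D3) = -t^-6 + t^-5 - t^-4 + 2t^-3 - t^-2 + t^-1  (w -4, c 12, <D> = A^-8 - A^-4 + 2 - A^4 + A^8 - A^12)
V(D4) = -t^-6 + t^-5 - t^-4 + 2t^-3 - t^-2 + t^-1  (w -2, c 12, <D> = A^-2 - A^2 + 2A^6 - A^10 + A^14 - A^18)
key observation: comparing 4 Jones polynomials yields 3 groups


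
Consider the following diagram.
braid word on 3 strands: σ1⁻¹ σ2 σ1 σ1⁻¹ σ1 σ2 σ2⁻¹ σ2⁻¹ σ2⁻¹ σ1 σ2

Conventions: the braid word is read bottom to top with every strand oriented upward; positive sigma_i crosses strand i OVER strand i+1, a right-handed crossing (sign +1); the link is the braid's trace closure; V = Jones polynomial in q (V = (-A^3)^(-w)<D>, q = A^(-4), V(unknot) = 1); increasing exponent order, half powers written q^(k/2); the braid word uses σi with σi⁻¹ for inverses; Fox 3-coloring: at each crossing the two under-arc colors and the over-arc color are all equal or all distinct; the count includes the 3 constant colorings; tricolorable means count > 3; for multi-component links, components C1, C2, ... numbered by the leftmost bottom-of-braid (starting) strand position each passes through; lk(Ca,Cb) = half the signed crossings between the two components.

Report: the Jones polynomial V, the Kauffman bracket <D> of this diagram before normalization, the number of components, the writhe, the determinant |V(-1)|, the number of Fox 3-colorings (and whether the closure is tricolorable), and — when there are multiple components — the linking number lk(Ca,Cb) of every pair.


Jones polynomial: V(q) = q^(-3/2) - q^(-1/2) - q^(3/2) - q^(7/2)
<D> = A^-11 + A^-3 + A^5 - A^9; writhe +1
components 2, writhe +1 (11 crossings)
linking number lk(C1,C2) = +2
3-colorings: 3 of 3^11, det 4 — not tricolorable
note: the span of V is 5, within the link bound 11 + 2 - 1


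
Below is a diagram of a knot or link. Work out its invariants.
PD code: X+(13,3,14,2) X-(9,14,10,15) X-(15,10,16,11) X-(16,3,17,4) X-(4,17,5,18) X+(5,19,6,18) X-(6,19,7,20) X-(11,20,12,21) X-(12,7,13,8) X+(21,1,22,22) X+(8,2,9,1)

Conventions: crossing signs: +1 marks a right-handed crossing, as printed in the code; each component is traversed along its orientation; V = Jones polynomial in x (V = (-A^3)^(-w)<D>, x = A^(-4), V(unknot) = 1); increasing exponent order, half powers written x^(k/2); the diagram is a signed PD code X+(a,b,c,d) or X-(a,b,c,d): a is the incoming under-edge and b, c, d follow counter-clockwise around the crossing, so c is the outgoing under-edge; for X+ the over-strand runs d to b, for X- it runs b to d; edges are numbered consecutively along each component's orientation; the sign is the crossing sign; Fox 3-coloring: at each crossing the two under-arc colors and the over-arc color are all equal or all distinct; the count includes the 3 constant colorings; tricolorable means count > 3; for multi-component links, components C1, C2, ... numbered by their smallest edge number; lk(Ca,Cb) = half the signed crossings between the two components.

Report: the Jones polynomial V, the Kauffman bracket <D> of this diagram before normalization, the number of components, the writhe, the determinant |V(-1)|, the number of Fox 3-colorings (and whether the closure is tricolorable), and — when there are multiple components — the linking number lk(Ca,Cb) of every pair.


V = -x^-4 + x^-3 + x^-1
<D> = -A^-5 - A^3 + A^7 (w = -3)
1 component over 11 crossings, w = -3
9 Fox colorings among 3^11, |V(-1)| = 3: tricolorable
why: |V(-1)| = 3: so tricolorable, since 3 divides 3


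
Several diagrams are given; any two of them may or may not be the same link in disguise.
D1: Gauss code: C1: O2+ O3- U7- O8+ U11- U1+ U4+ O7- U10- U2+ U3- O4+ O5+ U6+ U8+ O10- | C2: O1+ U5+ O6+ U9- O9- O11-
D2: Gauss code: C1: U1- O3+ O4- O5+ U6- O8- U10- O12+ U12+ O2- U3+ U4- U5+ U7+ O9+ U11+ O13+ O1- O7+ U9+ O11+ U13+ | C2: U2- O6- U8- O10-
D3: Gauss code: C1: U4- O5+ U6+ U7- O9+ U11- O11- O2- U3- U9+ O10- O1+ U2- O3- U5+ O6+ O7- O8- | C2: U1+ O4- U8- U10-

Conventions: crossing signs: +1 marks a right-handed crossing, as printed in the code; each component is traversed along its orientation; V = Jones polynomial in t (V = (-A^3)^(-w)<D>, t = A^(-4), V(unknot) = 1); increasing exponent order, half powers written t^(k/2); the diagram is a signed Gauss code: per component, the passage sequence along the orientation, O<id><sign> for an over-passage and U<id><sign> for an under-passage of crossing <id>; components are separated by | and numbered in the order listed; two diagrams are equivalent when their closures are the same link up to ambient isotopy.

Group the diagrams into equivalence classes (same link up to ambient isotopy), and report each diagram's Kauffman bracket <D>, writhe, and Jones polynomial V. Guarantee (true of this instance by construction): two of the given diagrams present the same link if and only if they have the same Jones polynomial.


grouping into links: {D1} | {D2} | {D3}
V(D1) = -t^(-3/2) + t^(-1/2) - 2t^(1/2) + 2t^(3/2) - 2t^(5/2) + t^(7/2) - t^(9/2)  (w +1, c 11, <D> = A^-15 - A^-11 + 2A^-7 - 2A^-3 + 2A - A^5 + A^9)
V(D2) = -t^(-9/2) + t^(-7/2) - 2t^(-5/2) + 2t^(-3/2) - 3t^(-1/2) + t^(1/2) - t^(3/2) + t^(5/2)  [13 crossings, <D> = -A^-7 + A^-3 - A + 3A^5 - 2A^9 + 2A^13 - A^17 + A^21, w = +1]
V(D3) = -t^(-5/2) - t^(-1/2)  [11 crossings, <D> = A^-7 + A, w = -3]
why: comparing 3 Jones polynomials yields 3 groups


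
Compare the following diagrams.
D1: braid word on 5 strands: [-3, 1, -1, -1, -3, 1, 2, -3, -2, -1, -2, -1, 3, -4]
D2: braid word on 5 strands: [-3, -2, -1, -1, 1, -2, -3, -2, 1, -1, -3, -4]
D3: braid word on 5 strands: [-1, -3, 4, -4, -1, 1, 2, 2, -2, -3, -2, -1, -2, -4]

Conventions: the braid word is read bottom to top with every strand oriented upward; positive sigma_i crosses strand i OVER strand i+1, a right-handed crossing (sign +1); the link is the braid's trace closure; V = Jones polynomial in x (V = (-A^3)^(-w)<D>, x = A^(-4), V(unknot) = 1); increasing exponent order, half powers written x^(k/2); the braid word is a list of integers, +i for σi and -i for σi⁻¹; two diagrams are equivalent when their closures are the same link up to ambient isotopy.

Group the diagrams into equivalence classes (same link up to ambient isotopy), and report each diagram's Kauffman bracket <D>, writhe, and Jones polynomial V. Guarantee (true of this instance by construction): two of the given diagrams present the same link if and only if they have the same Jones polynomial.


classes: {D1, D3} | {D2}
V(D1) = -x^-6 + x^-5 - x^-4 + 2x^-3 - x^-2 + x^-1  [14 crossings, <D> = A^-14 - A^-10 + 2A^-6 - A^-2 + A^2 - A^6, w = -6]
V(D2) = -x^-7 + x^-6 - x^-5 + x^-4 + x^-2  (w -8, c 12, <D> = A^-16 + A^-8 - A^-4 + 1 - A^4)
V(D3) = -x^-6 + x^-5 - x^-4 + 2x^-3 - x^-2 + x^-1  [14 crossings, <D> = A^-14 - A^-10 + 2A^-6 - A^-2 + A^2 - A^6, w = -6]
note: comparing 3 Jones polynomials yields 2 groups


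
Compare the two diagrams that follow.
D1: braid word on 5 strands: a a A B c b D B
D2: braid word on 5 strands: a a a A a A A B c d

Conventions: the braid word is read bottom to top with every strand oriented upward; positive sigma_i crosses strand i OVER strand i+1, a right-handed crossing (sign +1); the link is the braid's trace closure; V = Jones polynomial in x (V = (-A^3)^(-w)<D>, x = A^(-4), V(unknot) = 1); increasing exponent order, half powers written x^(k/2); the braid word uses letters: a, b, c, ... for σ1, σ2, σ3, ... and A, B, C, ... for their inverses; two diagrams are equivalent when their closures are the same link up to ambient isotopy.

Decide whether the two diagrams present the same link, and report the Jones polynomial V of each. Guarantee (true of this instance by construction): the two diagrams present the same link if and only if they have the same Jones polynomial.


equivalent: yes
V(D1) = 1  (w 0, c 8, <D> = 1)
D2 (bracket A^6; 10 crossings at w = +2): V = 1
why: all 2 diagrams share one V(x), hence one class


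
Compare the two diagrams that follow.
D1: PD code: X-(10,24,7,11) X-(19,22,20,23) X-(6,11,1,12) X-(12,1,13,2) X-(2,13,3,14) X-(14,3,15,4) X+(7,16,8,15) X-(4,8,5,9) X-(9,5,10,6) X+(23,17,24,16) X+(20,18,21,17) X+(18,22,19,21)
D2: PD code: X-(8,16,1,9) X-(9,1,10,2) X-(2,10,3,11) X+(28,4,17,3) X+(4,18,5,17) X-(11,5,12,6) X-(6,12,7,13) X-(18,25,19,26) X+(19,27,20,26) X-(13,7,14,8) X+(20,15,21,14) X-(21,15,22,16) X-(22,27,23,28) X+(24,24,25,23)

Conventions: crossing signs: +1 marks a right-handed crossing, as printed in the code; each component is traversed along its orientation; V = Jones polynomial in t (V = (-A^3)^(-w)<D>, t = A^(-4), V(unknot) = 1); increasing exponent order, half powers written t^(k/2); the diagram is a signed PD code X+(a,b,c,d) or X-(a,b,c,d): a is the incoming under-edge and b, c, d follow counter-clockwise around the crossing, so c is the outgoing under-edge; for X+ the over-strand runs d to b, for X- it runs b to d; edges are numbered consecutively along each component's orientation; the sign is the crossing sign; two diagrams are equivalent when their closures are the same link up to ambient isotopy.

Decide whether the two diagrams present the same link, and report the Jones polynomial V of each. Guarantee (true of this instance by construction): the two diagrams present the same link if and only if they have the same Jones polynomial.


equivalent: no
D1 (bracket A^-4 + 2A^4 - A^8 + 2A^12 - A^16 + A^20; 12 crossings at w = -4): V = t^-8 - t^-7 + 2t^-6 - t^-5 + 2t^-4 + t^-2
D2 (bracket A^-12 + 2A^-4 - 1 + 2A^4 - 2A^8 + 2A^12 - A^16 + A^20; 14 crossings at w = -4): V = t^-8 - t^-7 + 2t^-6 - 2t^-5 + 2t^-4 - t^-3 + 2t^-2 + 1
key observation: comparing 2 Jones polynomials yields 2 groups


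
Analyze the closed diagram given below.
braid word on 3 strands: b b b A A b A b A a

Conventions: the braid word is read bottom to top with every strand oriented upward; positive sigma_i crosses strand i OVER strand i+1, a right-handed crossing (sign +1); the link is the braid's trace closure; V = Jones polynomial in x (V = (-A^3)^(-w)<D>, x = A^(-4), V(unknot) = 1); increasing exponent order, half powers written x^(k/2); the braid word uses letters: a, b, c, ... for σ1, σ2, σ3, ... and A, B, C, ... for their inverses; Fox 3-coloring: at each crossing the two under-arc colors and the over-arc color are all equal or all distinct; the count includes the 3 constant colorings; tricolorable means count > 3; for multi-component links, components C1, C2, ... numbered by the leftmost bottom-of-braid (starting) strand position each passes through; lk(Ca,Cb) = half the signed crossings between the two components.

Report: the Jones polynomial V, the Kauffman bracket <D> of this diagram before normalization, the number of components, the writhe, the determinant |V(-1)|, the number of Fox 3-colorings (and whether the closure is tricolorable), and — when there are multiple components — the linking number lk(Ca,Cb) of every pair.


V(x) = -x^-2 + 2x^-1 - 2 + 4x - 4x^2 + 4x^3 - 3x^4 + 2x^5 - x^6
bracket: -A^-18 + 2A^-14 - 3A^-10 + 4A^-6 - 4A^-2 + 4A^2 - 2A^6 + 2A^10 - A^14, w = +2
1 component, writhe +2, over 10 crossings
det 23, colorings 3 of 3^10 — not tricolorable
observation: free reduction leaves σ2 σ2 σ2 σ1⁻¹ σ1⁻¹ σ2 σ1⁻¹ σ2 of the original 10 letters


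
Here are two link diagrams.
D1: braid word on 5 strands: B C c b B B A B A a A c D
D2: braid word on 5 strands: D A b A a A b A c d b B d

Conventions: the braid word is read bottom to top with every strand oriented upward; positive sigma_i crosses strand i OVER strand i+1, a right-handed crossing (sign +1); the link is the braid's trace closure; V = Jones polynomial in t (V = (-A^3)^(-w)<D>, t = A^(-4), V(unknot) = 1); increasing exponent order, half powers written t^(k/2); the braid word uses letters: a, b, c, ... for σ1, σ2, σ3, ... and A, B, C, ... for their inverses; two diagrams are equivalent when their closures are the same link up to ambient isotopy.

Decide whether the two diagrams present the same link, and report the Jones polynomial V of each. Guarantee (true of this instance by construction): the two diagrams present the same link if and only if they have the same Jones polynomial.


same link: no
V(D1) = -t^(-11/2) + t^(-9/2) - t^(-7/2) - t^(-3/2)  [13 crossings, <D> = A^-9 + A^-1 - A^3 + A^7, w = -5]
D2 (bracket A^-3 - A + 2A^5 - A^9 + 2A^13 - A^17; 13 crossings at w = +1): V = t^(-7/2) - 2t^(-5/2) + t^(-3/2) - 2t^(-1/2) + t^(1/2) - t^(3/2)
note: 2 values of V(t) split the 2 diagrams


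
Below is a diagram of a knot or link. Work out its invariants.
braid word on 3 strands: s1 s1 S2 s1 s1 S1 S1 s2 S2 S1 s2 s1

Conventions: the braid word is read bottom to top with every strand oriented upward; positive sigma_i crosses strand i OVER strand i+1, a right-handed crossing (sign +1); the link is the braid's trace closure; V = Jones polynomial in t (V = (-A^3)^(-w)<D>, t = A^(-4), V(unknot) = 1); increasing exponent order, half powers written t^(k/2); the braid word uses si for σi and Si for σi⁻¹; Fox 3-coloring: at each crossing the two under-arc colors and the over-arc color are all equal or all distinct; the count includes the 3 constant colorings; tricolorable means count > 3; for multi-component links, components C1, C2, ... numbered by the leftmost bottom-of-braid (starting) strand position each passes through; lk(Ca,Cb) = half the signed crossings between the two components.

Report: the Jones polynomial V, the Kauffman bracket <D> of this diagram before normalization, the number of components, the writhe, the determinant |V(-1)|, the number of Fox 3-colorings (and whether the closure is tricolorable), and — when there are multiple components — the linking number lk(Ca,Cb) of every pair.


Jones polynomial: V(t) = t + t^3 - t^4
<D> = -A^-10 + A^-6 + A^2; writhe +2
components 1, writhe +2 (12 crossings)
3-colorings: 9 of 3^12, det 3 — tricolorable
note: the span of V is 3, forcing >= 3 crossings in any diagram


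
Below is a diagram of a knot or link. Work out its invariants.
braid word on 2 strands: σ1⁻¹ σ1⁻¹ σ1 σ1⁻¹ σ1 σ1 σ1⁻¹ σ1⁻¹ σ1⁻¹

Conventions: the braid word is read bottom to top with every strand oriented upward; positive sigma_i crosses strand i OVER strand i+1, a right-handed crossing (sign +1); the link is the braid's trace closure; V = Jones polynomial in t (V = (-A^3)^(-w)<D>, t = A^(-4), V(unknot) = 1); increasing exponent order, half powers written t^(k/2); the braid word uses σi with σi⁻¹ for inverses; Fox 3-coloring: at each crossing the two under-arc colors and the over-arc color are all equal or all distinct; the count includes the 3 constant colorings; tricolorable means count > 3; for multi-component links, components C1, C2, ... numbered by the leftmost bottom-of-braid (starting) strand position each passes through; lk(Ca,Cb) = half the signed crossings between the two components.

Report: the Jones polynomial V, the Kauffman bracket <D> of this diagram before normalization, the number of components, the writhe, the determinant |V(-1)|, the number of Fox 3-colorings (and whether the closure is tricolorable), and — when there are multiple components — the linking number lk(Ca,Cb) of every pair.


Jones polynomial: V(t) = -t^-4 + t^-3 + t^-1
<D> = -A^-5 - A^3 + A^7; writhe -3
components 1, writhe -3 (9 crossings)
3-colorings: 9 of 3^9, det 3 — tricolorable
note: the span of V is 3, forcing >= 3 crossings in any diagram


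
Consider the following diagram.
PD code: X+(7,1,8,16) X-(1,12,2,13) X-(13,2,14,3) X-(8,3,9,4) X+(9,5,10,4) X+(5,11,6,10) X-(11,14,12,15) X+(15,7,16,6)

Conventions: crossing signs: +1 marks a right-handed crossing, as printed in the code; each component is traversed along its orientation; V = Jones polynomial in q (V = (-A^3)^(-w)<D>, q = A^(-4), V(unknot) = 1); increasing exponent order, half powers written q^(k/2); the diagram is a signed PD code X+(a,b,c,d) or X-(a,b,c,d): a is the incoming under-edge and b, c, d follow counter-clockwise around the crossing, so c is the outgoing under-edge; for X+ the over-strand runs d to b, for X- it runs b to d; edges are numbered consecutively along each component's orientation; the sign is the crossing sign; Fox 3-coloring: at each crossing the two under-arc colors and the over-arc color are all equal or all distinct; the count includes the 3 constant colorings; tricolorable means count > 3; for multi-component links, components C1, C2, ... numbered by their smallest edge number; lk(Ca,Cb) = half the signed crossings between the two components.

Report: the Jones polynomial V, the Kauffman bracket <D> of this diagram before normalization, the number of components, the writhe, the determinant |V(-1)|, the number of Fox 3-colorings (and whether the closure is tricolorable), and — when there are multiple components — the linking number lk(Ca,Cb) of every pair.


Jones polynomial: V(q) = -q^-3 + 2q^-2 - 2q^-1 + 3 - 2q + 2q^2 - q^3
<D> = -A^-12 + 2A^-8 - 2A^-4 + 3 - 2A^4 + 2A^8 - A^12; writhe 0
components 1, writhe 0 (8 crossings)
3-colorings: 3 of 3^8, det 13 — not tricolorable
note: w = 0 shifts under R1 moves; the (-A^3)^(0) factor cancels that in V


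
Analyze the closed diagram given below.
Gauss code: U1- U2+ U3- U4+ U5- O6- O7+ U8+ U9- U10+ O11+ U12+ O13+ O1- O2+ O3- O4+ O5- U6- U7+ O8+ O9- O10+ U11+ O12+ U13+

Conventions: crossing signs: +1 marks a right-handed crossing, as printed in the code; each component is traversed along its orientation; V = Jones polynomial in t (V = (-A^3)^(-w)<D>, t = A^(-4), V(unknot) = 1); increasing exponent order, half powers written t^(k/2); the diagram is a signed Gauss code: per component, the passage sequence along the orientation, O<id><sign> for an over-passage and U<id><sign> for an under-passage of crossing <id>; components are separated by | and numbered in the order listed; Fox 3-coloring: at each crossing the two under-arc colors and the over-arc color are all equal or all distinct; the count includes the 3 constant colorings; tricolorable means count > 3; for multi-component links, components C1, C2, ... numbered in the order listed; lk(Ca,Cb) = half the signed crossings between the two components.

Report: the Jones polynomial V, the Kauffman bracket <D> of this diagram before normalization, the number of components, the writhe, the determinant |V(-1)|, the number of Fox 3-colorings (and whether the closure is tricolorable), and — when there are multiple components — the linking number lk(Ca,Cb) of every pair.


Jones polynomial: V(t) = t + t^3 - t^4
<D> = A^-7 - A^-3 - A^5; writhe +3
components 1, writhe +3 (13 crossings)
3-colorings: 9 of 3^13, det 3 — tricolorable
note: |V(-1)| = 3: so tricolorable, since 3 divides 3


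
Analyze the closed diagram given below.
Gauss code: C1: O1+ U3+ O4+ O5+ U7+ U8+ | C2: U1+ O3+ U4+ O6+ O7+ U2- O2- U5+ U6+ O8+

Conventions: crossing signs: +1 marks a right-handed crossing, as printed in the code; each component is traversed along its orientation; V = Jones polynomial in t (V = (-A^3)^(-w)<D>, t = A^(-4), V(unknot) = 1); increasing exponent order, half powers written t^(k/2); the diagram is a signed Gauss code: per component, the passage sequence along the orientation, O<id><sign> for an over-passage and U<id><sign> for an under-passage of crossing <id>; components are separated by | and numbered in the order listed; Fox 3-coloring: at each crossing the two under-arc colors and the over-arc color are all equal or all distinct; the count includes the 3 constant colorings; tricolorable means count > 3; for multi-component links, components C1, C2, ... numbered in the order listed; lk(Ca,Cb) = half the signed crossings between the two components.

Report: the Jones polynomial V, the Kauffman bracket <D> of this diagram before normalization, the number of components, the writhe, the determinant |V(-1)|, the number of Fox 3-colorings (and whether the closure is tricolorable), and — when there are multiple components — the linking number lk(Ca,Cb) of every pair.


Jones polynomial: V(t) = -t^(5/2) - t^(9/2) + t^(11/2) - t^(13/2) + t^(15/2) - t^(17/2)
<D> = -A^-16 + A^-12 - A^-8 + A^-4 - 1 - A^8; writhe +6
components 2, writhe +6 (8 crossings)
linking number lk(C1,C2) = +3
3-colorings: 9 of 3^8, det 6 — tricolorable
note: w = +6 (over 8 crossings) is diagram-only; (-A^3)^(-6) removes it from V


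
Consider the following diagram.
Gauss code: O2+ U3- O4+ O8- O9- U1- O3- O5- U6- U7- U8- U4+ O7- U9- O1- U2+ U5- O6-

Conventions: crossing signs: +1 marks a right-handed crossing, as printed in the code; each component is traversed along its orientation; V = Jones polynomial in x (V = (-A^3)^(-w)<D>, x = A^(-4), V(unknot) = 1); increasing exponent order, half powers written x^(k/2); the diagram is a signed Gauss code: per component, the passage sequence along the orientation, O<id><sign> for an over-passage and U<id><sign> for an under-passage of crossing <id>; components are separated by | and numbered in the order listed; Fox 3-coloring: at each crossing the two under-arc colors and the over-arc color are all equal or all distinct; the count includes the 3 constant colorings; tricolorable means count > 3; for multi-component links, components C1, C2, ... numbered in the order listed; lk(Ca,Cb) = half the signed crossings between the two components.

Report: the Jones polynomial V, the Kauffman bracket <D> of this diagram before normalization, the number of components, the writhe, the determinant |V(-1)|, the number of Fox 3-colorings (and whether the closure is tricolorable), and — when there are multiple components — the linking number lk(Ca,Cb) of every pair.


V = -x^-6 + x^-5 - x^-4 + 2x^-3 - x^-2 + x^-1
<D> = -A^-11 + A^-7 - 2A^-3 + A - A^5 + A^9 (w = -5)
1 component over 9 crossings, w = -5
3 Fox colorings among 3^9, |V(-1)| = 7: not tricolorable
why: w = -5 (over 9 crossings) is diagram-only; (-A^3)^(5) removes it from V


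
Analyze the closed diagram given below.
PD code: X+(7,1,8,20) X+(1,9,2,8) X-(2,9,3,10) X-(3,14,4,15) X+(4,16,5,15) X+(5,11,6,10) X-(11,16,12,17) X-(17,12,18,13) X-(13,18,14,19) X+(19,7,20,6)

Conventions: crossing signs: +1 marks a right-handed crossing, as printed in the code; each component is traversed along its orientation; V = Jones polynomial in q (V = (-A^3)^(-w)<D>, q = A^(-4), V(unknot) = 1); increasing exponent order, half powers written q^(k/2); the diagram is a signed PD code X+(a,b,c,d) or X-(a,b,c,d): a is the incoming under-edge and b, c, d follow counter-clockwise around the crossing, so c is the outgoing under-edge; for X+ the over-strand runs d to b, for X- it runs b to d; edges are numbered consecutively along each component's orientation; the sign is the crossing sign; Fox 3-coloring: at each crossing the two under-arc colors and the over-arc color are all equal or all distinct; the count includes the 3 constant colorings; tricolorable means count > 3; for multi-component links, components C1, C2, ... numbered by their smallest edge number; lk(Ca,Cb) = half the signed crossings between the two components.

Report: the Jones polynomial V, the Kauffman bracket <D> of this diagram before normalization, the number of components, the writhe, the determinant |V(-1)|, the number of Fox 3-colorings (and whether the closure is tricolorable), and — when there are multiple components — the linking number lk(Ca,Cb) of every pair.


V = -q^-3 + q^-2 - q^-1 + 3 - q + q^2 - q^3
<D> = -A^-12 + A^-8 - A^-4 + 3 - A^4 + A^8 - A^12 (w = 0)
1 component over 10 crossings, w = 0
27 Fox colorings among 3^10, |V(-1)| = 9: tricolorable
why: V spans 6 powers of q: at least 6 crossings in any diagram


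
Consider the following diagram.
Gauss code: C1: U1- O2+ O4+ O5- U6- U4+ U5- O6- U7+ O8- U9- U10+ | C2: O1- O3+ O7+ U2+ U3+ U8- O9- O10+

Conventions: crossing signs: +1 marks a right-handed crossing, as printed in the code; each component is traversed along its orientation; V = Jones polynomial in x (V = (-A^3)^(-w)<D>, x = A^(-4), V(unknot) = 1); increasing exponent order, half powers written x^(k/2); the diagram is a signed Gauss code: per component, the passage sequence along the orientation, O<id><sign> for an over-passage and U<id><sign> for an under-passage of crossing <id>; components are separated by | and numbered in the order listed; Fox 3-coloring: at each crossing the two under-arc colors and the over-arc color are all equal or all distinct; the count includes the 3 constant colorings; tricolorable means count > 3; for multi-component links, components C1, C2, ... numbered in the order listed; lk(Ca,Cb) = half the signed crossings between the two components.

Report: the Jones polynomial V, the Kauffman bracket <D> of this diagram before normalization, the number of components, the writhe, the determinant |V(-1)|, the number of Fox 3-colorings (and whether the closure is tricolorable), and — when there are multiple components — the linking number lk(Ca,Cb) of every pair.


V(x) = -x^(-1/2) - x^(1/2)
bracket: -A^-2 - A^2, w = 0
2 components, writhe 0, over 10 crossings
lk(C1,C2) = 0
det 0, colorings 9 of 3^10 — tricolorable
observation: summing lk over 1 pair gives 0


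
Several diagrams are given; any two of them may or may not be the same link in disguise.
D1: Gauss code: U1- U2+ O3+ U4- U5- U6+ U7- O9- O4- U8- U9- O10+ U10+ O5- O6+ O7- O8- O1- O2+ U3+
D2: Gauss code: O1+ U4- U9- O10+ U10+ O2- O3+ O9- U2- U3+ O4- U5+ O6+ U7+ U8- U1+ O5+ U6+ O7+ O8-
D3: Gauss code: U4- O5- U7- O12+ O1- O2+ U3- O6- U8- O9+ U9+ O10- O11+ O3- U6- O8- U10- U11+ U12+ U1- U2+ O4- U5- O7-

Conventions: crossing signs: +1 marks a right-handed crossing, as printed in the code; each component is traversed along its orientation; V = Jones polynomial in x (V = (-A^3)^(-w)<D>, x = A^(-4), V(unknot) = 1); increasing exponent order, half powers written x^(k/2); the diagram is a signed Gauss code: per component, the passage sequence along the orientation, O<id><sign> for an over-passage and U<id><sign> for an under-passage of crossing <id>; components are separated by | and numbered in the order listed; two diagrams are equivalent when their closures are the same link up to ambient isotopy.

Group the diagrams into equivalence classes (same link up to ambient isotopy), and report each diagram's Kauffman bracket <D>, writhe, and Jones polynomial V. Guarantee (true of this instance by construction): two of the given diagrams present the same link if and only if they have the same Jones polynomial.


equivalence classes: {D1} | {D2} | {D3}
D1 (bracket A^-2 + A^6 - A^10; 10 crossings at w = -2): V = -x^-4 + x^-3 + x^-1
D2 (bracket -A^-10 + A^-6 + A^2; 10 crossings at w = +2): V = x + x^3 - x^4
D3 (bracket A^-4 + 2A^4 - 2A^8 + A^12 - 2A^16 + A^20; 12 crossings at w = -4): V = x^-8 - 2x^-7 + x^-6 - 2x^-5 + 2x^-4 + x^-2
key observation: 3 values of V(x) split the 3 diagrams


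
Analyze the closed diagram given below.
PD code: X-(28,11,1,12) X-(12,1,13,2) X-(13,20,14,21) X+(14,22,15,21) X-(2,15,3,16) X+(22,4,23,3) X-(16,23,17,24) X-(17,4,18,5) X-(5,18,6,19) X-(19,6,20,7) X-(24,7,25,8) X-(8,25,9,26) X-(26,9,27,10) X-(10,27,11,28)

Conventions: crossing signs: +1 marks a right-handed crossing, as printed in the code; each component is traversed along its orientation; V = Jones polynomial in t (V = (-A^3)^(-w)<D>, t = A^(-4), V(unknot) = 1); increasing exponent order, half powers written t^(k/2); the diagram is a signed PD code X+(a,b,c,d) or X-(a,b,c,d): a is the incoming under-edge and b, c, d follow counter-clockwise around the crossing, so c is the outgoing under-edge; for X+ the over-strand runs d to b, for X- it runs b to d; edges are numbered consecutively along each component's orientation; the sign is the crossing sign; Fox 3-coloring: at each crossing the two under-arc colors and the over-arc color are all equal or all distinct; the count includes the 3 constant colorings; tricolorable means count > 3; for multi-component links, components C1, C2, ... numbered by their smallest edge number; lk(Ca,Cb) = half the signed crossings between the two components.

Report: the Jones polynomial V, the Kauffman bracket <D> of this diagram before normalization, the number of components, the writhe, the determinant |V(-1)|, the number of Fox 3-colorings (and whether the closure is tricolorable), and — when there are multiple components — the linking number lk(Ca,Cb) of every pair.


V = -t^-15 + 2t^-14 - 3t^-13 + 4t^-12 - 5t^-11 + 5t^-10 - 5t^-9 + 4t^-8 - 3t^-7 + 3t^-6 - t^-5 + t^-4
<D> = A^-14 - A^-10 + 3A^-6 - 3A^-2 + 4A^2 - 5A^6 + 5A^10 - 5A^14 + 4A^18 - 3A^22 + 2A^26 - A^30 (w = -10)
1 component over 14 crossings, w = -10
3 Fox colorings among 3^14, |V(-1)| = 37: not tricolorable
why: |V(-1)| = 37: so not tricolorable, since 3 does not divide 37
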